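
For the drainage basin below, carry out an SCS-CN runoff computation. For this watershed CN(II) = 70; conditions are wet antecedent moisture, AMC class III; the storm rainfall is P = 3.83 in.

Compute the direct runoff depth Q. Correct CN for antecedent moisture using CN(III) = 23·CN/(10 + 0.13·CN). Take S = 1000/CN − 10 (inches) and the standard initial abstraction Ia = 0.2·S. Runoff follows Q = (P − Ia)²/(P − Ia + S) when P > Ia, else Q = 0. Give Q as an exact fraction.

Q = 3098369569/1379174300 in ≈ 2.247 in

Adjust CN=70 to AMC III: 23·70/(10 + 0.13·70) → 1610 ÷ (191/10) = 16100/191 ≈ 84.293
Max retention: S = 1000/(16100/191) − 10 = 300/161 in (≈ 1.863 in)
Ia = 0.2·(300/161) = 60/161 in ≈ 0.373 in
P − Ia = 3.830 − 0.373 = 55663/16100 ≈ 3.457 in (> 0, runoff occurs)
Runoff Q = (P−Ia)²/(P−Ia+S) = (3.457)²/(3.457+1.863) = 3098369569/1379174300 ≈ 2.247 in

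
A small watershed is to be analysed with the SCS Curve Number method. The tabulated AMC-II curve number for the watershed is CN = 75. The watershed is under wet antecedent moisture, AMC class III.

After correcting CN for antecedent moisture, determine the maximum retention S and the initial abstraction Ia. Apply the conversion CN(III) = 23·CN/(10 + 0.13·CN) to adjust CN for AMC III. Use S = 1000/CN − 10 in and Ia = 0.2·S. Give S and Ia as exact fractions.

Wet (AMC III): CN(III) = 23·75/(10 + 0.13·75) = 1725/(79/4) = 6900/79 ≈ 87.342
Retention S: 1000/CN − 10 with CN=87.342 → S = 100/69 ≈ 1.449 in
Ia = 0.2S: 0.2·1.449 = 0.290 in (exactly 20/69)

S = 100/69 in ≈ 1.449 in; Ia = 20/69 in ≈ 0.290 in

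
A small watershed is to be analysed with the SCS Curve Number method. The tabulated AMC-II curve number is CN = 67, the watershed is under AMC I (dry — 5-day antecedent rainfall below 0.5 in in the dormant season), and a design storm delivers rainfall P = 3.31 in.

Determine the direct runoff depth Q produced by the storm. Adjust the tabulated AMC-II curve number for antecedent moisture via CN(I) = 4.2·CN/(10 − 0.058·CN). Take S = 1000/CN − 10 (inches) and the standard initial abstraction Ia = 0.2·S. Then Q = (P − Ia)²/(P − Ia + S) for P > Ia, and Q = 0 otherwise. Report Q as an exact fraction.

Q = 2046567121/27916709100 in ≈ 0.073 in

CN(I) from CN(II)=67: (4.2·67)/(10 − 0.058·67) = 46900/1019 ≈ 46.026
S = 1000/(46900/1019) − 10 = 5500/469 in ≈ 11.727 in
Ia = 0.2·(5500/469) = 1100/469 in ≈ 2.345 in
Excess rainfall: 3.310 − 2.345 = 0.965 in; P > Ia so Q > 0
Q: (45239/46900)² ÷ (595239/46900) = 2046567121/27916709100 in (≈ 0.073 in)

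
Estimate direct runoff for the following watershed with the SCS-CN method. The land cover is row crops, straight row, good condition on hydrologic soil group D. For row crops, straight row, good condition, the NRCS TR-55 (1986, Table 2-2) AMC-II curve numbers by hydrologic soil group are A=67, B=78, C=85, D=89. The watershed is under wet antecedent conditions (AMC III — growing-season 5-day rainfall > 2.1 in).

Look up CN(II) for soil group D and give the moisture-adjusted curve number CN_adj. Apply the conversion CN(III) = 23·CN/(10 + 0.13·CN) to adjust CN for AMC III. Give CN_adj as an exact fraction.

NRCS table: row crops, straight row, good condition, soil group D → CN(II) = 89
Adjust CN=89 to AMC III: 23·89/(10 + 0.13·89) → 2047 ÷ (2157/100) = 204700/2157 ≈ 94.900

CN_adj = 204700/2157 ≈ 94.900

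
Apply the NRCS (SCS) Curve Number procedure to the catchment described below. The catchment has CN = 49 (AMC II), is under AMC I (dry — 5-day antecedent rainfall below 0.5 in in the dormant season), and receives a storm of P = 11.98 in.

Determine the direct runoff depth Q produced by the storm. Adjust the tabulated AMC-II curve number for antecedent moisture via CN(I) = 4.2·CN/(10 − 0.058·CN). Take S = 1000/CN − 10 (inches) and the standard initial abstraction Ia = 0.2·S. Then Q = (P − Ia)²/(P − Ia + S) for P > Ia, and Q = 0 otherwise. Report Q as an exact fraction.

Adjust CN=49 to AMC I: 4.2·49/(10 − 0.058·49) → (1029/5) ÷ (3579/500) = 34300/1193 ≈ 28.751
Retention S: 1000/CN − 10 with CN=28.751 → S = 8500/343 ≈ 24.781 in
Initial abstraction Ia = S/5 = (8500/343)/5 = 1700/343 ≈ 4.956 in
Since P=11.980 > Ia=4.956: effective rainfall P−Ia = 120457/17150 in
Runoff Q = (P−Ia)²/(P−Ia+S) = (7.024)²/(7.024+24.781) = 14509888849/9354587550 ≈ 1.551 in

Q = 14509888849/9354587550 in ≈ 1.551 in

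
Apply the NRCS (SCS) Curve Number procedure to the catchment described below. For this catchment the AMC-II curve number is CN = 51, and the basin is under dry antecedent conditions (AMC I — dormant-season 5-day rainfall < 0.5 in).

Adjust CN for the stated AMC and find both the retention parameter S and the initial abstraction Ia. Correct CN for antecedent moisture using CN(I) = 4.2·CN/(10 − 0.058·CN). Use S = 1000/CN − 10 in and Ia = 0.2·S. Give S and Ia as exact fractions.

Dry (AMC I): CN(I) = 4.2·51/(10 − 0.058·51) = (1071/5)/(3521/500) = 15300/503 ≈ 30.417
S = 1000/(15300/503) − 10 = 3500/153 in ≈ 22.876 in
Initial abstraction Ia = S/5 = (3500/153)/5 = 700/153 ≈ 4.575 in

S = 3500/153 in ≈ 22.876 in; Ia = 700/153 in ≈ 4.575 in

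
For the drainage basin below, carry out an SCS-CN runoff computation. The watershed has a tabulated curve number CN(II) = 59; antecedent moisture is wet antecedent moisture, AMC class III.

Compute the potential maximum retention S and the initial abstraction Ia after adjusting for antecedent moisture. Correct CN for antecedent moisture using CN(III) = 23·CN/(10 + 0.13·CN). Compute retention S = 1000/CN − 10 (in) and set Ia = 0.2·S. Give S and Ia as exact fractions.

S = 4100/1357 in ≈ 3.021 in; Ia = 820/1357 in ≈ 0.604 in

Adjust CN=59 to AMC III: 23·59/(10 + 0.13·59) → 1357 ÷ (1767/100) = 135700/1767 ≈ 76.797
S = 1000/(135700/1767) − 10 = 4100/1357 in ≈ 3.021 in
Ia = 0.2S: 0.2·3.021 = 0.604 in (exactly 820/1357)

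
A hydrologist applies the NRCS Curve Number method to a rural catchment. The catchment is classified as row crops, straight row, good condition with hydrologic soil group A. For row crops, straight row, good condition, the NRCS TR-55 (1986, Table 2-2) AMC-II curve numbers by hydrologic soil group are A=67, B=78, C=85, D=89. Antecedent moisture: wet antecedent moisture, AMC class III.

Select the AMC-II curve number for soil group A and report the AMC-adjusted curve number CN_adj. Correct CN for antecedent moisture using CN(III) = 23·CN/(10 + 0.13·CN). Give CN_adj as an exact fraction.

CN_adj = 154100/1871 ≈ 82.362

NRCS table: row crops, straight row, good condition, soil group A → CN(II) = 67
Adjust CN=67 to AMC III: 23·67/(10 + 0.13·67) → 1541 ÷ (1871/100) = 154100/1871 ≈ 82.362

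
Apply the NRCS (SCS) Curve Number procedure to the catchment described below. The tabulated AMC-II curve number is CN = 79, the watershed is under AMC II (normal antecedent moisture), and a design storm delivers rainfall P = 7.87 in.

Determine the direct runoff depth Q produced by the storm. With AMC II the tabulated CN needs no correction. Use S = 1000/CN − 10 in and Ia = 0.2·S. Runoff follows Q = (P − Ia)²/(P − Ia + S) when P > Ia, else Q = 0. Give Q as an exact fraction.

Q = 3360868729/623886700 in ≈ 5.387 in

AMC II — tabulated CN = 79 applies directly.
S = 1000/79 − 10 = 210/79 in ≈ 2.658 in
Ia = 0.2S: 0.2·2.658 = 0.532 in (exactly 42/79)
Excess rainfall: 7.870 − 0.532 = 7.338 in; P > Ia so Q > 0
Q: (57973/7900)² ÷ (78973/7900) = 3360868729/623886700 in (≈ 5.387 in)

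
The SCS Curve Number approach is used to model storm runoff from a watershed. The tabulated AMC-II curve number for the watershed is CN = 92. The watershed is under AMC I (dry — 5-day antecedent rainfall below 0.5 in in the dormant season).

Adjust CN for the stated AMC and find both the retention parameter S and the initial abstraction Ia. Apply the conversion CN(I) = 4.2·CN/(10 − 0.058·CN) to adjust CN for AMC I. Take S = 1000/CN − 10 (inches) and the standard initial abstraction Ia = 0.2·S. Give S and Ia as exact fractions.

S = 1000/483 in ≈ 2.070 in; Ia = 200/483 in ≈ 0.414 in

Dry (AMC I): CN(I) = 4.2·92/(10 − 0.058·92) = (1932/5)/(583/125) = 48300/583 ≈ 82.847
Retention S: 1000/CN − 10 with CN=82.847 → S = 1000/483 ≈ 2.070 in
Initial abstraction Ia = S/5 = (1000/483)/5 = 200/483 ≈ 0.414 in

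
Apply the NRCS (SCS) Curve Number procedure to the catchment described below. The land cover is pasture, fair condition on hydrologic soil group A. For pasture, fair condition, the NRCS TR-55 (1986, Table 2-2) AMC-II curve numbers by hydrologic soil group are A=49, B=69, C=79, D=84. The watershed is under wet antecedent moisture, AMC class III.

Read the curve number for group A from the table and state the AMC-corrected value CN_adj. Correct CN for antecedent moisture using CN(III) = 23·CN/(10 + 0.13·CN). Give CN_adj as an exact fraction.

CN_adj = 112700/1637 ≈ 68.845

NRCS table: pasture, fair condition, soil group A → CN(II) = 49
Wet (AMC III): CN(III) = 23·49/(10 + 0.13·49) = 1127/(1637/100) = 112700/1637 ≈ 68.845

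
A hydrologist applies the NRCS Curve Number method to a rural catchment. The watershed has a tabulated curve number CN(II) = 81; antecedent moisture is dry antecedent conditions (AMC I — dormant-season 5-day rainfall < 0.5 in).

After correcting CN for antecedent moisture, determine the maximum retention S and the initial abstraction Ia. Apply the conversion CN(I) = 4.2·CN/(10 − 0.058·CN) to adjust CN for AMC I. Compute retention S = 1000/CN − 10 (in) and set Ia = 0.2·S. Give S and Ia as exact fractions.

S = 9500/1701 in ≈ 5.585 in; Ia = 1900/1701 in ≈ 1.117 in

Dry (AMC I): CN(I) = 4.2·81/(10 − 0.058·81) = (1701/5)/(2651/500) = 170100/2651 ≈ 64.164
Retention S: 1000/CN − 10 with CN=64.164 → S = 9500/1701 ≈ 5.585 in
Ia = 0.2·(9500/1701) = 1900/1701 in ≈ 1.117 in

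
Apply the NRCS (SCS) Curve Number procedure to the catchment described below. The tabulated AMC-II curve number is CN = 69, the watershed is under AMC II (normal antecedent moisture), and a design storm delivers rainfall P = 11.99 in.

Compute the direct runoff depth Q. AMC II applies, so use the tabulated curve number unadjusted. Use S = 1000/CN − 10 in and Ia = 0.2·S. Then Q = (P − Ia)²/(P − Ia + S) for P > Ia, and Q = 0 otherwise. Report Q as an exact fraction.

CN(II) = 69; AMC II needs no correction.
Max retention: S = 1000/69 − 10 = 310/69 in (≈ 4.493 in)
Initial abstraction Ia = S/5 = (310/69)/5 = 62/69 ≈ 0.899 in
Since P=11.990 > Ia=0.899: effective rainfall P−Ia = 76531/6900 in
Runoff Q = (P−Ia)²/(P−Ia+S) = (11.091)²/(11.091+4.493) = 5856993961/741963900 ≈ 7.894 in

Q = 5856993961/741963900 in ≈ 7.894 in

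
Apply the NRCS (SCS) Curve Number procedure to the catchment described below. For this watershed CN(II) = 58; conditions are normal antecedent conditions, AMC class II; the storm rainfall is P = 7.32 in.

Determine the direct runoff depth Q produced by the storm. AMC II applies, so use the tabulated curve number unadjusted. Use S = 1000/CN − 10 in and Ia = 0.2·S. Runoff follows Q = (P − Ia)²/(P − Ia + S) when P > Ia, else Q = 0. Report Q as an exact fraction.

CN(II) = 58; AMC II needs no correction.
S = 1000/58 − 10 = 210/29 in ≈ 7.241 in
Initial abstraction Ia = S/5 = (210/29)/5 = 42/29 ≈ 1.448 in
P − Ia = 7.320 − 1.448 = 4257/725 ≈ 5.872 in (> 0, runoff occurs)
Q = (4257/725)²/((4257/725) + 210/29) = (18122049/525625)/(9507/725) = 6040683/2297525 in ≈ 2.629 in

Q = 6040683/2297525 in ≈ 2.629 in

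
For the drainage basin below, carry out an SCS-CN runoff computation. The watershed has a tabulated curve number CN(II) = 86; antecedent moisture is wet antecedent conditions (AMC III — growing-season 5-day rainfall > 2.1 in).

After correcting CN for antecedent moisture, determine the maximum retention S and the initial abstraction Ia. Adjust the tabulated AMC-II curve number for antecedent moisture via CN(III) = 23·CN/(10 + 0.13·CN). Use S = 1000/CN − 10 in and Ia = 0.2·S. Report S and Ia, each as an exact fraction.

CN(III) from CN(II)=86: (23·86)/(10 + 0.13·86) = 98900/1059 ≈ 93.390
S = 1000/(98900/1059) − 10 = 700/989 in ≈ 0.708 in
Initial abstraction Ia = S/5 = (700/989)/5 = 140/989 ≈ 0.142 in

S = 700/989 in ≈ 0.708 in; Ia = 140/989 in ≈ 0.142 in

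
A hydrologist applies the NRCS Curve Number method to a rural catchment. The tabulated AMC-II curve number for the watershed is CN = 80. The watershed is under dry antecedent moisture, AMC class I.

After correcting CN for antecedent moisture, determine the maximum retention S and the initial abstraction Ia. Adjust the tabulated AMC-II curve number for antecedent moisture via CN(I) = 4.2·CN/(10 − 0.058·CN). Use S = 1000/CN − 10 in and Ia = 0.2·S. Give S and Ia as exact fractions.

S = 125/21 in ≈ 5.952 in; Ia = 25/21 in ≈ 1.190 in

Dry (AMC I): CN(I) = 4.2·80/(10 − 0.058·80) = 336/(134/25) = 4200/67 ≈ 62.687
S = 1000/(4200/67) − 10 = 125/21 in ≈ 5.952 in
Initial abstraction Ia = S/5 = (125/21)/5 = 25/21 ≈ 1.190 in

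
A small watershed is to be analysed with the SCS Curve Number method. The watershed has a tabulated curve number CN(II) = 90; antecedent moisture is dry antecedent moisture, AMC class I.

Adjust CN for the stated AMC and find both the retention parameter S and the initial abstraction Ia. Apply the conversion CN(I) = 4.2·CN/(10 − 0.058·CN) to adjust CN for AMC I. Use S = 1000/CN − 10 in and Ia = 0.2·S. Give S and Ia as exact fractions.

S = 500/189 in ≈ 2.646 in; Ia = 100/189 in ≈ 0.529 in

Dry (AMC I): CN(I) = 4.2·90/(10 − 0.058·90) = 378/(239/50) = 18900/239 ≈ 79.079
Retention S: 1000/CN − 10 with CN=79.079 → S = 500/189 ≈ 2.646 in
Initial abstraction Ia = S/5 = (500/189)/5 = 100/189 ≈ 0.529 in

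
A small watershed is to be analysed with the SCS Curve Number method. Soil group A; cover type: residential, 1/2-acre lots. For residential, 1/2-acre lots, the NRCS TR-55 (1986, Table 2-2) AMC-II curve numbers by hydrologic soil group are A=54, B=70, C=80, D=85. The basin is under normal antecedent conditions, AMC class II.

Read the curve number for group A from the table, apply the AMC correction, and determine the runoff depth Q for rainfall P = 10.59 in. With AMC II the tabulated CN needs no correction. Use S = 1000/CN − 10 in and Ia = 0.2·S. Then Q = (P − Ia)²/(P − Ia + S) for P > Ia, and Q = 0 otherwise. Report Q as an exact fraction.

NRCS table: residential, 1/2-acre lots, soil group A → CN(II) = 54
CN(II) = 54; AMC II needs no correction.
Max retention: S = 1000/54 − 10 = 230/27 in (≈ 8.519 in)
Ia = 0.2S: 0.2·8.519 = 1.704 in (exactly 46/27)
Excess rainfall: 10.590 − 1.704 = 8.886 in; P > Ia so Q > 0
Runoff Q = (P−Ia)²/(P−Ia+S) = (8.886)²/(8.886+8.519) = 575664049/126881100 ≈ 4.537 in

Q = 575664049/126881100 in ≈ 4.537 in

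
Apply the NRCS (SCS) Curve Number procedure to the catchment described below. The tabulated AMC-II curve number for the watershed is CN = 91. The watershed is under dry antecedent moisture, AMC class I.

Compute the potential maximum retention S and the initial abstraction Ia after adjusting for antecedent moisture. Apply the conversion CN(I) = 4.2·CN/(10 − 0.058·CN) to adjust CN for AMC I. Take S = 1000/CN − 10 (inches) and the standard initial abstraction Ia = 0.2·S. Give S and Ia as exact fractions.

S = 1500/637 in ≈ 2.355 in; Ia = 300/637 in ≈ 0.471 in

CN(I) from CN(II)=91: (4.2·91)/(10 − 0.058·91) = 63700/787 ≈ 80.940
Retention S: 1000/CN − 10 with CN=80.940 → S = 1500/637 ≈ 2.355 in
Initial abstraction Ia = S/5 = (1500/637)/5 = 300/637 ≈ 0.471 in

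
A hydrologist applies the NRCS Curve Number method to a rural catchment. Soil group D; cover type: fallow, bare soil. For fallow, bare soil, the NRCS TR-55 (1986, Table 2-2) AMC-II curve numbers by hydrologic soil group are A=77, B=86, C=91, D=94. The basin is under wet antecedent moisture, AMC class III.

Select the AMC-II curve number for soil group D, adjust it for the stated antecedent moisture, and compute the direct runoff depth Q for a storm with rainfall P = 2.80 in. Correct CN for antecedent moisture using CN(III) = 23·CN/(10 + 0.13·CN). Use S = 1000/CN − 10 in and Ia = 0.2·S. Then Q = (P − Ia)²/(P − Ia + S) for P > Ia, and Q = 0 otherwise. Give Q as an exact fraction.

NRCS table: fallow, bare soil, soil group D → CN(II) = 94
Wet (AMC III): CN(III) = 23·94/(10 + 0.13·94) = 2162/(1111/50) = 108100/1111 ≈ 97.300
Retention S: 1000/CN − 10 with CN=97.300 → S = 300/1081 ≈ 0.278 in
Initial abstraction Ia = S/5 = (300/1081)/5 = 60/1081 ≈ 0.056 in
Since P=2.800 > Ia=0.056: effective rainfall P−Ia = 14834/5405 in
Q: (14834/5405)² ÷ (16334/5405) = 110023778/44142635 in (≈ 2.492 in)

Q = 110023778/44142635 in ≈ 2.492 in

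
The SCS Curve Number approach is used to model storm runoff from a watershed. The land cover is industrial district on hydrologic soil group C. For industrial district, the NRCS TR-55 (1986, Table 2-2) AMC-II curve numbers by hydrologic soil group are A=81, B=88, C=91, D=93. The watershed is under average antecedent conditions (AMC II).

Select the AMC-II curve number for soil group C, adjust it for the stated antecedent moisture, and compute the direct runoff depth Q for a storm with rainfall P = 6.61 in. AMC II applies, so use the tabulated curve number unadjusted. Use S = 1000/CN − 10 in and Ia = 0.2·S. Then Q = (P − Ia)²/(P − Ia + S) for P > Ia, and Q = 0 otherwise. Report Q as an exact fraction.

Q = 3404839201/612894100 in ≈ 5.555 in

NRCS table: industrial district, soil group C → CN(II) = 91
CN(II) = 91; AMC II needs no correction.
Retention S: 1000/CN − 10 with CN=91.000 → S = 90/91 ≈ 0.989 in
Ia = 0.2·(90/91) = 18/91 in ≈ 0.198 in
P − Ia = 6.610 − 0.198 = 58351/9100 ≈ 6.412 in (> 0, runoff occurs)
Runoff Q = (P−Ia)²/(P−Ia+S) = (6.412)²/(6.412+0.989) = 3404839201/612894100 ≈ 5.555 in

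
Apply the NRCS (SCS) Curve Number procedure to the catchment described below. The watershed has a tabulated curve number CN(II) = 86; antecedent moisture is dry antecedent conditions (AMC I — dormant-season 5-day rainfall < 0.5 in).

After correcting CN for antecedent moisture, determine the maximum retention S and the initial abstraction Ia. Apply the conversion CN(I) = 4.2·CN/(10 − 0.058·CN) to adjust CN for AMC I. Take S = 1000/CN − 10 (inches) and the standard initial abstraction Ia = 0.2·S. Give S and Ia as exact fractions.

Adjust CN=86 to AMC I: 4.2·86/(10 − 0.058·86) → (1806/5) ÷ (1253/250) = 12900/179 ≈ 72.067
S = 1000/(12900/179) − 10 = 500/129 in ≈ 3.876 in
Initial abstraction Ia = S/5 = (500/129)/5 = 100/129 ≈ 0.775 in

S = 500/129 in ≈ 3.876 in; Ia = 100/129 in ≈ 0.775 in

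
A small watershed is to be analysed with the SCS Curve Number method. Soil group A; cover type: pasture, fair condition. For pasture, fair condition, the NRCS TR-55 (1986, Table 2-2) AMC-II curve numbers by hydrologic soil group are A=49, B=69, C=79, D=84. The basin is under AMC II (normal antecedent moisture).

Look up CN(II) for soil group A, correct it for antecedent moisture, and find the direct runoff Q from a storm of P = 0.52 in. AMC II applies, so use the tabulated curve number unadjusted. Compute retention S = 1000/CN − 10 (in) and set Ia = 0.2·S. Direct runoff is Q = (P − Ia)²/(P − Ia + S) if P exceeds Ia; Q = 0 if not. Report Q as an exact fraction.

Q = 0 in ≈ 0.000 in

NRCS table: pasture, fair condition, soil group A → CN(II) = 49
Average conditions: CN = 49 (no AMC adjustment).
S = 1000/49 − 10 = 510/49 in ≈ 10.408 in
Ia = 0.2·(510/49) = 102/49 in ≈ 2.082 in
P = 0.520 ≤ Ia = 2.082 in: entire storm abstracted, Q = 0.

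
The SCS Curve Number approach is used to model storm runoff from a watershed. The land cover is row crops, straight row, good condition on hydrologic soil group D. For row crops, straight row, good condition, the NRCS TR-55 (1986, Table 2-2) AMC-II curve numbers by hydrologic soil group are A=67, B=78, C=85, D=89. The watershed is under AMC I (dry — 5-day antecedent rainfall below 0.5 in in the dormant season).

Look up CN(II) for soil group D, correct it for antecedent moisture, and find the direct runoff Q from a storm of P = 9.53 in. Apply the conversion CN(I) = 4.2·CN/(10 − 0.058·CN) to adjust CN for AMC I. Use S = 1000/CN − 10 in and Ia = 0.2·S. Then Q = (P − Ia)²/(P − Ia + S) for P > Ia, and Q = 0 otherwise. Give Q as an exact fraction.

NRCS table: row crops, straight row, good condition, soil group D → CN(II) = 89
Adjust CN=89 to AMC I: 4.2·89/(10 − 0.058·89) → (1869/5) ÷ (2419/500) = 186900/2419 ≈ 77.263
Max retention: S = 1000/(186900/2419) − 10 = 5500/1869 in (≈ 2.943 in)
Initial abstraction Ia = S/5 = (5500/1869)/5 = 1100/1869 ≈ 0.589 in
Since P=9.530 > Ia=0.589: effective rainfall P−Ia = 1671157/186900 in
Runoff Q = (P−Ia)²/(P−Ia+S) = (8.941)²/(8.941+2.943) = 2792765718649/415134243300 ≈ 6.727 in

Q = 2792765718649/415134243300 in ≈ 6.727 in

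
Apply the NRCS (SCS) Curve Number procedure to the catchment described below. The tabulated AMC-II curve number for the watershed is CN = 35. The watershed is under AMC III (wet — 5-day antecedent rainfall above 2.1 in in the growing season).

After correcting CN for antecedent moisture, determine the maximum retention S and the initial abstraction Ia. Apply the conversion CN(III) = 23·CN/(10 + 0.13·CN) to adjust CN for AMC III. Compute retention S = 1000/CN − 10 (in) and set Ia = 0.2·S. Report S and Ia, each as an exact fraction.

Adjust CN=35 to AMC III: 23·35/(10 + 0.13·35) → 805 ÷ (291/20) = 16100/291 ≈ 55.326
Retention S: 1000/CN − 10 with CN=55.326 → S = 1300/161 ≈ 8.075 in
Ia = 0.2S: 0.2·8.075 = 1.615 in (exactly 260/161)

S = 1300/161 in ≈ 8.075 in; Ia = 260/161 in ≈ 1.615 in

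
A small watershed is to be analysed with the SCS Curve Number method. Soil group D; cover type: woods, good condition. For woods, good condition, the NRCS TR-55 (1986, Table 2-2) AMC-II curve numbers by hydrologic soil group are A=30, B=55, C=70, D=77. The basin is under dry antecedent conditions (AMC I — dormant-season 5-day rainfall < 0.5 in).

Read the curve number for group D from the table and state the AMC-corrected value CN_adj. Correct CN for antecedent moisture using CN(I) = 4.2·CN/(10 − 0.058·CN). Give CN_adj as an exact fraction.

NRCS table: woods, good condition, soil group D → CN(II) = 77
Dry (AMC I): CN(I) = 4.2·77/(10 − 0.058·77) = (1617/5)/(2767/500) = 161700/2767 ≈ 58.439

CN_adj = 161700/2767 ≈ 58.439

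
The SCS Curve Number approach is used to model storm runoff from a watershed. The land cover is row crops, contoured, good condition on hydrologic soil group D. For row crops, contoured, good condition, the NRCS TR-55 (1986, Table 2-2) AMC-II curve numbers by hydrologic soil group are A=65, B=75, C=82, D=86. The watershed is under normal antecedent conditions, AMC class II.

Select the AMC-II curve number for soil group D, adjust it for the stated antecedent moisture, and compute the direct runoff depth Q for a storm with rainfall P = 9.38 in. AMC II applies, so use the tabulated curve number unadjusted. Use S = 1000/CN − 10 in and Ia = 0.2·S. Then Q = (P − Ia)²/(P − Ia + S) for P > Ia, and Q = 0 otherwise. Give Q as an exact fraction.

NRCS table: row crops, contoured, good condition, soil group D → CN(II) = 86
AMC II — tabulated CN = 86 applies directly.
Retention S: 1000/CN − 10 with CN=86.000 → S = 70/43 ≈ 1.628 in
Ia = 0.2·(70/43) = 14/43 in ≈ 0.326 in
Excess rainfall: 9.380 − 0.326 = 9.054 in; P > Ia so Q > 0
Runoff Q = (P−Ia)²/(P−Ia+S) = (9.054)²/(9.054+1.628) = 54137727/7054150 ≈ 7.675 in

Q = 54137727/7054150 in ≈ 7.675 in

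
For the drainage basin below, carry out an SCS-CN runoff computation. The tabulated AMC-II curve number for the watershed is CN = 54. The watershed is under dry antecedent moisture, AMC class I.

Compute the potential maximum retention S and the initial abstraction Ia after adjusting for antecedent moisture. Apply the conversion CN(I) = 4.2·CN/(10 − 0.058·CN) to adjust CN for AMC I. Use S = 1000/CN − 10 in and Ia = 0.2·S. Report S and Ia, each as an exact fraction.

CN(I) from CN(II)=54: (4.2·54)/(10 − 0.058·54) = 56700/1717 ≈ 33.023
Max retention: S = 1000/(56700/1717) − 10 = 11500/567 in (≈ 20.282 in)
Ia = 0.2S: 0.2·20.282 = 4.056 in (exactly 2300/567)

S = 11500/567 in ≈ 20.282 in; Ia = 2300/567 in ≈ 4.056 in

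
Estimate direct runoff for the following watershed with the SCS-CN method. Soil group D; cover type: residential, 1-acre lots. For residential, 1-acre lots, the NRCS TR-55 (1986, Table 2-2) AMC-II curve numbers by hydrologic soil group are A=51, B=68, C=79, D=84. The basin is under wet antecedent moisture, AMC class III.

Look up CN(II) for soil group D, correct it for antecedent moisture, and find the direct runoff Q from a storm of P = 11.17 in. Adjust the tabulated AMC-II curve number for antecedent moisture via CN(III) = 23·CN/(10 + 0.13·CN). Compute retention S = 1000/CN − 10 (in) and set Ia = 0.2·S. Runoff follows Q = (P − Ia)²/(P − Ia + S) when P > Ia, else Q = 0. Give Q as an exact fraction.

NRCS table: residential, 1-acre lots, soil group D → CN(II) = 84
Adjust CN=84 to AMC III: 23·84/(10 + 0.13·84) → 1932 ÷ (523/25) = 48300/523 ≈ 92.352
Retention S: 1000/CN − 10 with CN=92.352 → S = 400/483 ≈ 0.828 in
Ia = 0.2S: 0.2·0.828 = 0.166 in (exactly 80/483)
Excess rainfall: 11.170 − 0.166 = 11.004 in; P > Ia so Q > 0
Q = (531511/48300)²/((531511/48300) + 400/483) = (282503943121/2332890000)/(571511/48300) = 282503943121/27603981300 in ≈ 10.234 in

Q = 282503943121/27603981300 in ≈ 10.234 in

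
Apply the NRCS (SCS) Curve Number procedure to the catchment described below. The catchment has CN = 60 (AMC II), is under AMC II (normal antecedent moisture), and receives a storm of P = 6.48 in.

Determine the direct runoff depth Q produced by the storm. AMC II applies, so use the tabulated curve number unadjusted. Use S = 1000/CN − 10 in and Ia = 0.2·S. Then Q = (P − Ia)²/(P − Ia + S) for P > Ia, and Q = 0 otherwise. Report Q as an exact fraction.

Q = 74498/33225 in ≈ 2.242 in

CN(II) = 60; AMC II needs no correction.
Retention S: 1000/CN − 10 with CN=60.000 → S = 20/3 ≈ 6.667 in
Ia = 0.2·(20/3) = 4/3 in ≈ 1.333 in
Excess rainfall: 6.480 − 1.333 = 5.147 in; P > Ia so Q > 0
Runoff Q = (P−Ia)²/(P−Ia+S) = (5.147)²/(5.147+6.667) = 74498/33225 ≈ 2.242 in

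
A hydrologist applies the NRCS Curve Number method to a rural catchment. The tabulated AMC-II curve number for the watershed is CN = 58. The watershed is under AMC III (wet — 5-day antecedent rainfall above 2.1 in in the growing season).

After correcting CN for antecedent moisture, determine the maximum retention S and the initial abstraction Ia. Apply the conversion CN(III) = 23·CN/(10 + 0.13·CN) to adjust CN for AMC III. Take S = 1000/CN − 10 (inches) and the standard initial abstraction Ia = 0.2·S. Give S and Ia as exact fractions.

S = 2100/667 in ≈ 3.148 in; Ia = 420/667 in ≈ 0.630 in

CN(III) from CN(II)=58: (23·58)/(10 + 0.13·58) = 66700/877 ≈ 76.055
S = 1000/(66700/877) − 10 = 2100/667 in ≈ 3.148 in
Initial abstraction Ia = S/5 = (2100/667)/5 = 420/667 ≈ 0.630 in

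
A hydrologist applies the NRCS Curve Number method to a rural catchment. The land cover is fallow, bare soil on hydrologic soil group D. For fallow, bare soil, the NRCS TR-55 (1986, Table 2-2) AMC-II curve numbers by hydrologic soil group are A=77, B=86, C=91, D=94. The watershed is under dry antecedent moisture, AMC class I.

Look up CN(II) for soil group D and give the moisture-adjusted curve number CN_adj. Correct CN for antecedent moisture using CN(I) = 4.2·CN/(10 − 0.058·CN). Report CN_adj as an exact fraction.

CN_adj = 32900/379 ≈ 86.807

NRCS table: fallow, bare soil, soil group D → CN(II) = 94
CN(I) from CN(II)=94: (4.2·94)/(10 − 0.058·94) = 32900/379 ≈ 86.807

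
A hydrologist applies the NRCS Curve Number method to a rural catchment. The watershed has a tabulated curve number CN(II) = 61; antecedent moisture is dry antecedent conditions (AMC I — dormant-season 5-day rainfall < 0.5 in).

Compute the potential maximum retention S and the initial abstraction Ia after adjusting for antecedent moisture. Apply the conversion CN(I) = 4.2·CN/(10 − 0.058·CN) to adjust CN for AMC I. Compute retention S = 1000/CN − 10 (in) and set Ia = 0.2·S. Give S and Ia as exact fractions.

S = 6500/427 in ≈ 15.222 in; Ia = 1300/427 in ≈ 3.044 in

CN(I) from CN(II)=61: (4.2·61)/(10 − 0.058·61) = 42700/1077 ≈ 39.647
S = 1000/(42700/1077) − 10 = 6500/427 in ≈ 15.222 in
Ia = 0.2·(6500/427) = 1300/427 in ≈ 3.044 in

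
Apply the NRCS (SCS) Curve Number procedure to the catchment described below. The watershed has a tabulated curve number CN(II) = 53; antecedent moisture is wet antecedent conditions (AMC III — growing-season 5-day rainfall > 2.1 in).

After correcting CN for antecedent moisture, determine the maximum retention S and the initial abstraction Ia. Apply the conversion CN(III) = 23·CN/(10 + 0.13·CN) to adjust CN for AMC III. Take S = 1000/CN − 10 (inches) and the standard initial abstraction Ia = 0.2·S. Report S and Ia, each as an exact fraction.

Wet (AMC III): CN(III) = 23·53/(10 + 0.13·53) = 1219/(1689/100) = 121900/1689 ≈ 72.173
S = 1000/(121900/1689) − 10 = 4700/1219 in ≈ 3.856 in
Ia = 0.2S: 0.2·3.856 = 0.771 in (exactly 940/1219)

S = 4700/1219 in ≈ 3.856 in; Ia = 940/1219 in ≈ 0.771 in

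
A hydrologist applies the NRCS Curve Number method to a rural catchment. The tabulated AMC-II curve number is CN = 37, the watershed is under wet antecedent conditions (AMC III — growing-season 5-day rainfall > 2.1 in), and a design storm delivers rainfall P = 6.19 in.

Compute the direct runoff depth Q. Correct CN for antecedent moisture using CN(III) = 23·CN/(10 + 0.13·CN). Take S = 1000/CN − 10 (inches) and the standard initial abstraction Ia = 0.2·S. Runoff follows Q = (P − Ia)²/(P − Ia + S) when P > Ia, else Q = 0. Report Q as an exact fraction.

Wet (AMC III): CN(III) = 23·37/(10 + 0.13·37) = 851/(1481/100) = 85100/1481 ≈ 57.461
Retention S: 1000/CN − 10 with CN=57.461 → S = 6300/851 ≈ 7.403 in
Ia = 0.2S: 0.2·7.403 = 1.481 in (exactly 1260/851)
Excess rainfall: 6.190 − 1.481 = 4.709 in; P > Ia so Q > 0
Q = (400769/85100)²/((400769/85100) + 6300/851) = (160615791361/7242010000)/(1030769/85100) = 160615791361/87718441900 in ≈ 1.831 in

Q = 160615791361/87718441900 in ≈ 1.831 in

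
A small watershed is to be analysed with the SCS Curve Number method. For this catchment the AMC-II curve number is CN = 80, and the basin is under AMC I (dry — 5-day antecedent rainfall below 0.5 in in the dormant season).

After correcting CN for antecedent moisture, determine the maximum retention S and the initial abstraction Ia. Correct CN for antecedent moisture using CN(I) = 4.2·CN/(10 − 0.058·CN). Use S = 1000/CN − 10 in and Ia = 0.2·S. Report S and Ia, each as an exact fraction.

Adjust CN=80 to AMC I: 4.2·80/(10 − 0.058·80) → 336 ÷ (134/25) = 4200/67 ≈ 62.687
Max retention: S = 1000/(4200/67) − 10 = 125/21 in (≈ 5.952 in)
Ia = 0.2S: 0.2·5.952 = 1.190 in (exactly 25/21)

S = 125/21 in ≈ 5.952 in; Ia = 25/21 in ≈ 1.190 in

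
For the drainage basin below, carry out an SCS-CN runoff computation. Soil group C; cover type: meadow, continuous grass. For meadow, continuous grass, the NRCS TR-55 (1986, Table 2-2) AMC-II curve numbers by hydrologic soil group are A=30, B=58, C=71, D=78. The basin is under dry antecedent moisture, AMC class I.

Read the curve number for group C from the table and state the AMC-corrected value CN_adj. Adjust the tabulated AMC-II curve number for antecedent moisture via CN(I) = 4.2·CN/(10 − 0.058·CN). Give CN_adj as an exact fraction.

CN_adj = 149100/2941 ≈ 50.697

NRCS table: meadow, continuous grass, soil group C → CN(II) = 71
Dry (AMC I): CN(I) = 4.2·71/(10 − 0.058·71) = (1491/5)/(2941/500) = 149100/2941 ≈ 50.697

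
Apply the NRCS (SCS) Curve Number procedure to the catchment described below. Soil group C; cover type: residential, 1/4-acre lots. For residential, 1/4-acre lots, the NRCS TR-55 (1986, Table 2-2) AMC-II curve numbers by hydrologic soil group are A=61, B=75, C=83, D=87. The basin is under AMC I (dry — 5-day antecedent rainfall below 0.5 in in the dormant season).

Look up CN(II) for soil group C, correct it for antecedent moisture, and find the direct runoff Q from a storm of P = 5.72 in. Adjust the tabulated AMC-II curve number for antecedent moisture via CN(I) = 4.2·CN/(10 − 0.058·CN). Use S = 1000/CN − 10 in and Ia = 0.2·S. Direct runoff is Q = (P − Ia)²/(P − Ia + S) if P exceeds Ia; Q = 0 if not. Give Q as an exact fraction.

NRCS table: residential, 1/4-acre lots, soil group C → CN(II) = 83
Adjust CN=83 to AMC I: 4.2·83/(10 − 0.058·83) → (1743/5) ÷ (2593/500) = 174300/2593 ≈ 67.219
S = 1000/(174300/2593) − 10 = 8500/1743 in ≈ 4.877 in
Ia = 0.2·(8500/1743) = 1700/1743 in ≈ 0.975 in
Excess rainfall: 5.720 − 0.975 = 4.745 in; P > Ia so Q > 0
Q = (206749/43575)²/((206749/43575) + 8500/1743) = (42745149001/1898780625)/(419249/43575) = 42745149001/18268775175 in ≈ 2.340 in

Q = 42745149001/18268775175 in ≈ 2.340 in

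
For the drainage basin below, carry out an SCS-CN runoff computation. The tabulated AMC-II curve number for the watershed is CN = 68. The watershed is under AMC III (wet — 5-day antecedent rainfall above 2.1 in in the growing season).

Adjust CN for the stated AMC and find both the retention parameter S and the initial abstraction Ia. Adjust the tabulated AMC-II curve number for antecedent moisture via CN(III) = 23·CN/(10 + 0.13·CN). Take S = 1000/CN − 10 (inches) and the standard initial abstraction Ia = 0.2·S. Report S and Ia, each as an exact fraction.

Adjust CN=68 to AMC III: 23·68/(10 + 0.13·68) → 1564 ÷ (471/25) = 39100/471 ≈ 83.015
Retention S: 1000/CN − 10 with CN=83.015 → S = 800/391 ≈ 2.046 in
Ia = 0.2·(800/391) = 160/391 in ≈ 0.409 in

S = 800/391 in ≈ 2.046 in; Ia = 160/391 in ≈ 0.409 in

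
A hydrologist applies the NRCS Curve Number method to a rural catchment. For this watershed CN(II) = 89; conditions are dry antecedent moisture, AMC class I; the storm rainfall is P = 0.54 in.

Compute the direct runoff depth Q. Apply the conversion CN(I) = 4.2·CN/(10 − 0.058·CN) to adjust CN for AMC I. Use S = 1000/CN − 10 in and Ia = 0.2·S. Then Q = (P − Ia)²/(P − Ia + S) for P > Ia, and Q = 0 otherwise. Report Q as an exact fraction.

CN(I) from CN(II)=89: (4.2·89)/(10 − 0.058·89) = 186900/2419 ≈ 77.263
Retention S: 1000/CN − 10 with CN=77.263 → S = 5500/1869 ≈ 2.943 in
Initial abstraction Ia = S/5 = (5500/1869)/5 = 1100/1869 ≈ 0.589 in
P = 0.540 ≤ Ia = 0.589 in: entire storm abstracted, Q = 0.

Q = 0 in ≈ 0.000 in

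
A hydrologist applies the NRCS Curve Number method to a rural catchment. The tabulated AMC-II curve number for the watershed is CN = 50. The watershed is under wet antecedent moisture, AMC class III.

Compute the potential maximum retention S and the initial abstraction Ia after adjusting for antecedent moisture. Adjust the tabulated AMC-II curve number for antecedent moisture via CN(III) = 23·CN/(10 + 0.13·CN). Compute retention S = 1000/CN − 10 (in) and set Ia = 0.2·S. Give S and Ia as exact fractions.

S = 100/23 in ≈ 4.348 in; Ia = 20/23 in ≈ 0.870 in

Adjust CN=50 to AMC III: 23·50/(10 + 0.13·50) → 1150 ÷ (33/2) = 2300/33 ≈ 69.697
Retention S: 1000/CN − 10 with CN=69.697 → S = 100/23 ≈ 4.348 in
Initial abstraction Ia = S/5 = (100/23)/5 = 20/23 ≈ 0.870 in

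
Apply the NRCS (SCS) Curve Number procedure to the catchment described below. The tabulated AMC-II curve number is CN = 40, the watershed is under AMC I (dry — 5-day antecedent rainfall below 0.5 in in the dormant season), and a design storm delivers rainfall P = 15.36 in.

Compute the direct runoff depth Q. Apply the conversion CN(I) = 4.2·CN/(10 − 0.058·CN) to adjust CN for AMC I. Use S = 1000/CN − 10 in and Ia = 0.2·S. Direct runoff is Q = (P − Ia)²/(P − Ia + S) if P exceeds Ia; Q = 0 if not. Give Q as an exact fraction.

Adjust CN=40 to AMC I: 4.2·40/(10 − 0.058·40) → 168 ÷ (192/25) = 175/8 ≈ 21.875
S = 1000/(175/8) − 10 = 250/7 in ≈ 35.714 in
Ia = 0.2·(250/7) = 50/7 in ≈ 7.143 in
Since P=15.360 > Ia=7.143: effective rainfall P−Ia = 1438/175 in
Q = (1438/175)²/((1438/175) + 250/7) = (2067844/30625)/(7688/175) = 516961/336350 in ≈ 1.537 in

Q = 516961/336350 in ≈ 1.537 in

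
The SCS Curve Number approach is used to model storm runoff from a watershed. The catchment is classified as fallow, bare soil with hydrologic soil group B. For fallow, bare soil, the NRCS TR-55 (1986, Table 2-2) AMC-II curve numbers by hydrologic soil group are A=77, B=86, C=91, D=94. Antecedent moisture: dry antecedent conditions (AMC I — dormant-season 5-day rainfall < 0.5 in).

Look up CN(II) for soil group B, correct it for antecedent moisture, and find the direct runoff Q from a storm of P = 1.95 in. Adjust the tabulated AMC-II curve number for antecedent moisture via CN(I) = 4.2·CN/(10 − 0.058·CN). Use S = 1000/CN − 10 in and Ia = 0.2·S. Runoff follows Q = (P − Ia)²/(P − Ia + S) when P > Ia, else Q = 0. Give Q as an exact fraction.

NRCS table: fallow, bare soil, soil group B → CN(II) = 86
Dry (AMC I): CN(I) = 4.2·86/(10 − 0.058·86) = (1806/5)/(1253/250) = 12900/179 ≈ 72.067
S = 1000/(12900/179) − 10 = 500/129 in ≈ 3.876 in
Ia = 0.2·(500/129) = 100/129 in ≈ 0.775 in
Since P=1.950 > Ia=0.775: effective rainfall P−Ia = 3031/2580 in
Q: (3031/2580)² ÷ (13031/2580) = 9186961/33619980 in (≈ 0.273 in)

Q = 9186961/33619980 in ≈ 0.273 in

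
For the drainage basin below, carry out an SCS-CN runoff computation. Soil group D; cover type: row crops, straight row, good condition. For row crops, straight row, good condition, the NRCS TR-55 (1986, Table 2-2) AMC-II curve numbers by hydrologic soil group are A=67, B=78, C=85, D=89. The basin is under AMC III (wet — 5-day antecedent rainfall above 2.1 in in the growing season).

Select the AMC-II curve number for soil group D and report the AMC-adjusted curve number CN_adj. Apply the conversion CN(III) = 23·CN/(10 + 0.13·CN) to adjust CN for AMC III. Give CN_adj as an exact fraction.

NRCS table: row crops, straight row, good condition, soil group D → CN(II) = 89
Adjust CN=89 to AMC III: 23·89/(10 + 0.13·89) → 2047 ÷ (2157/100) = 204700/2157 ≈ 94.900

CN_adj = 204700/2157 ≈ 94.900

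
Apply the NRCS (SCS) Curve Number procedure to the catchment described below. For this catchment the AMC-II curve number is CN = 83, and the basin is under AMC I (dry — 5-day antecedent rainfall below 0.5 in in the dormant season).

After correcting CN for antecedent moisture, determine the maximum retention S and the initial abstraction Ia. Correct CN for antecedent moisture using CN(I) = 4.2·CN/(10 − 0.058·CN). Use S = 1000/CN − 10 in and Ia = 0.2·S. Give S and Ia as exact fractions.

S = 8500/1743 in ≈ 4.877 in; Ia = 1700/1743 in ≈ 0.975 in

Adjust CN=83 to AMC I: 4.2·83/(10 − 0.058·83) → (1743/5) ÷ (2593/500) = 174300/2593 ≈ 67.219
Retention S: 1000/CN − 10 with CN=67.219 → S = 8500/1743 ≈ 4.877 in
Ia = 0.2S: 0.2·4.877 = 0.975 in (exactly 1700/1743)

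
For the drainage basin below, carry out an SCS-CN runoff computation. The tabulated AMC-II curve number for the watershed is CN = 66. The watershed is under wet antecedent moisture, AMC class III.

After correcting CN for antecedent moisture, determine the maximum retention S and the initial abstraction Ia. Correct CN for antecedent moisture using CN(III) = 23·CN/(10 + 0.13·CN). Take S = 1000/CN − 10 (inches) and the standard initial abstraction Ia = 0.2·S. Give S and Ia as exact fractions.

S = 1700/759 in ≈ 2.240 in; Ia = 340/759 in ≈ 0.448 in

Wet (AMC III): CN(III) = 23·66/(10 + 0.13·66) = 1518/(929/50) = 75900/929 ≈ 81.701
Retention S: 1000/CN − 10 with CN=81.701 → S = 1700/759 ≈ 2.240 in
Ia = 0.2S: 0.2·2.240 = 0.448 in (exactly 340/759)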